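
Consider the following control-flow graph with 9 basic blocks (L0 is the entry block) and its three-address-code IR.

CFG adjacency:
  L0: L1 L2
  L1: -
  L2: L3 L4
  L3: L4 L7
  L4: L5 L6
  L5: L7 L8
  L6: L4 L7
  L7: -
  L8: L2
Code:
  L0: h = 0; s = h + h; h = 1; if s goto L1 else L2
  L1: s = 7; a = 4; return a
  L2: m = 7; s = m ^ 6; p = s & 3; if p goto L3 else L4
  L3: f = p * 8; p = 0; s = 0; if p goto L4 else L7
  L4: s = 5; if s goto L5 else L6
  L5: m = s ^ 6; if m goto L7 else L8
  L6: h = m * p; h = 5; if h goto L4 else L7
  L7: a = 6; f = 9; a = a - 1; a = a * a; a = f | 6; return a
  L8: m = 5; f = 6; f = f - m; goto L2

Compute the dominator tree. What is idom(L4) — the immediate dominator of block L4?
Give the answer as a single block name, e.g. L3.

Answer: L2

Working:
idom tree: L1←L0 L2←L0 L3←L2 L4←L2 L5←L4 L6←L4 L7←L2 L8←L5
Dom at joins:
  L2: preds {L0,L8}: {L0} ∩ {L0,L2,L4,L5,L8} = {L0}; idom=L0
  L4: preds {L2,L3,L6}: {L0,L2} ∩ {L0,L2,L3} ∩ {L0,L2,L4,L6} = {L0,L2}; idom=L2
  L7: preds {L3,L5,L6}: {L0,L2,L3} ∩ {L0,L2,L4,L5} ∩ {L0,L2,L4,L6} = {L0,L2}; idom=L2

idom(L4) = L2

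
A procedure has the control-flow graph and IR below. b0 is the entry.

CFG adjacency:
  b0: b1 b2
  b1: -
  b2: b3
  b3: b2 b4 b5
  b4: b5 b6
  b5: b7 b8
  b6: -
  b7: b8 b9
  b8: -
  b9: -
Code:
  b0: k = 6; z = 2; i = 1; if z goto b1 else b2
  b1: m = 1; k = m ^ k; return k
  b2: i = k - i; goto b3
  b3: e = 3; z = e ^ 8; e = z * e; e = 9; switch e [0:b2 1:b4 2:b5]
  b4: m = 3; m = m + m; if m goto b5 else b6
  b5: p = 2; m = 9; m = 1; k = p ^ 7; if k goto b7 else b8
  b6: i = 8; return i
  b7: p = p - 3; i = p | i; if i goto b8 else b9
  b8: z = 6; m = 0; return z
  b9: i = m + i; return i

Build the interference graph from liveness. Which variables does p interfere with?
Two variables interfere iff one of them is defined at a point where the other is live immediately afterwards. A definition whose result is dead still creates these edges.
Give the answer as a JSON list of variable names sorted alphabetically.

def/use:
  b0: def={i,k,z} ue=∅
  b1: def={k,m} ue={k}
  b2: def={i} ue={i,k}
  b3: def={e,z} ue=∅
  b4: def={m} ue=∅
  b5: def={k,m,p} ue=∅
  b6: def={i} ue=∅
  b7: def={i,p} ue={i,p}
  b8: def={m,z} ue=∅
  b9: def={i} ue={i,m}

Liveness:
  b0 li=∅ lo={i,k}
  b1 li={k} lo=∅
  b2 li={i,k} lo={i,k}
  b3 li={i,k} lo={i,k}
  b4 li={i} lo={i}
  b5 li={i} lo={i,m,p}
  b6 li=∅ lo=∅
  b7 li={i,m,p} lo={i,m}
  b8 li=∅ lo=∅
  b9 li={i,m} lo=∅

Interfere edges:
  e↔{i,k,z}
  i↔{e,k,m,p,z}
  k↔{e,i,m,p,z}
  m↔{i,k,p,z}
  p↔{i,k,m}
  z↔{e,i,k,m}

N(p) = ["i", "k", "m"]

Answer: ["i", "k", "m"]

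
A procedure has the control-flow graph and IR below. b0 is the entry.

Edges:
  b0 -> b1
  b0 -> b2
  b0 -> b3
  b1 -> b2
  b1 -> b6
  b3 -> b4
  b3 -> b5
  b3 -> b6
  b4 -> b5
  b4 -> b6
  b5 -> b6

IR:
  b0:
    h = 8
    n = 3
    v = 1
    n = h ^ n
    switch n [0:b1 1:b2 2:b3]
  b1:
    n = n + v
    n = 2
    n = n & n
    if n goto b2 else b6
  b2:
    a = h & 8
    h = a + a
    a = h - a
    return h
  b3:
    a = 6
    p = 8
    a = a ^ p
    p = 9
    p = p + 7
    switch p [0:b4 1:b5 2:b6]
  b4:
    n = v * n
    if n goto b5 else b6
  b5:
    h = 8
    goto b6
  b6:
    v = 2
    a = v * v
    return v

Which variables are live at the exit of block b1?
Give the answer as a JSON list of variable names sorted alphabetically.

Per-block:
  b0 def {h,n,v} use ∅
  b1 def {n} use {n,v}
  b2 def {a,h} use {h}
  b3 def {a,p} use ∅
  b4 def {n} use {n,v}
  b5 def {h} use ∅
  b6 def {a,v} use ∅

Live sets:
  b0: in=∅ out={h,n,v}
  b1: in={h,n,v} out={h}
  b2: in={h} out=∅
  b3: in={n,v} out={n,v}
  b4: in={n,v} out=∅
  b5: in=∅ out=∅
  b6: in=∅ out=∅

live-out(b1) = ["h"]

Answer: ["h"]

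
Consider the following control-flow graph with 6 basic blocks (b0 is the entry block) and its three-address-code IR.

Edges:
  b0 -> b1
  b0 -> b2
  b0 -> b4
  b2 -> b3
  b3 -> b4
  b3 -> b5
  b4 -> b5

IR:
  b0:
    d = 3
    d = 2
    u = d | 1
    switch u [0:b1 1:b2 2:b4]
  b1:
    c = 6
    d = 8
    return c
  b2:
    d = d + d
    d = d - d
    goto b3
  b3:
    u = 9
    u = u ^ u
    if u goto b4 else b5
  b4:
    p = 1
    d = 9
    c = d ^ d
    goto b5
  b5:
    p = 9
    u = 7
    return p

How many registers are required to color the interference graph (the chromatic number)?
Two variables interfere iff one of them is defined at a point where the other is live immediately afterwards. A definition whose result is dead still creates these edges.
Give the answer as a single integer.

Answer: 2

Working:
Block summaries:
  b0 def {d,u} use ∅
  b1 def {c,d} use ∅
  b2 def {d} use {d}
  b3 def {u} use ∅
  b4 def {c,d,p} use ∅
  b5 def {p,u} use ∅

Liveness:
  b0 li=∅ lo={d}
  b1 li=∅ lo=∅
  b2 li={d} lo=∅
  b3 li=∅ lo=∅
  b4 li=∅ lo=∅
  b5 li=∅ lo=∅

Interfere edges:
  c↔{d}
  d↔{c,u}
  p↔{u}
  u↔{d,p}

Colouring:
  {c,d} pairwise interfere (2-clique) ⇒ χ ≥ 2
  2-colouring: R0={d,p}  R1={c,u}
  χ = 2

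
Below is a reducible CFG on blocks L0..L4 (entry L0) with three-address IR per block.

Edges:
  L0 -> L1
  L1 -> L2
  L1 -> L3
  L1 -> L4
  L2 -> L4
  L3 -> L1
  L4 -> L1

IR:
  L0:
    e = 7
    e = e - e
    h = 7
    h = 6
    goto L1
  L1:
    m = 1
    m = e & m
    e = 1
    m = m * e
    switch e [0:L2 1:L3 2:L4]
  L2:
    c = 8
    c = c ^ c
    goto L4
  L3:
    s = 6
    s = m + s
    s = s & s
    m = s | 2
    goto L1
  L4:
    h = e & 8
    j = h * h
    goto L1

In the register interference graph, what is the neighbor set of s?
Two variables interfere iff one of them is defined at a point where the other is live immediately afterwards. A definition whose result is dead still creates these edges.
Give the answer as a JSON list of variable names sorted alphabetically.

Answer: ["e", "m"]

Analysis:
Block summaries:
  L0: {e,h} / ∅
  L1: {e,m} / {e}
  L2: {c} / ∅
  L3: {m,s} / {m}
  L4: {h,j} / {e}

Liveness:
  live L0: ∅→{e}
  live L1: {e}→{e,m}
  live L2: {e}→{e}
  live L3: {e,m}→{e}
  live L4: {e}→{e}

Interfere edges:
  c↔{e}
  e↔{c,h,j,m,s}
  h↔{e}
  j↔{e}
  m↔{e,s}
  s↔{e,m}

N(s) = ["e", "m"]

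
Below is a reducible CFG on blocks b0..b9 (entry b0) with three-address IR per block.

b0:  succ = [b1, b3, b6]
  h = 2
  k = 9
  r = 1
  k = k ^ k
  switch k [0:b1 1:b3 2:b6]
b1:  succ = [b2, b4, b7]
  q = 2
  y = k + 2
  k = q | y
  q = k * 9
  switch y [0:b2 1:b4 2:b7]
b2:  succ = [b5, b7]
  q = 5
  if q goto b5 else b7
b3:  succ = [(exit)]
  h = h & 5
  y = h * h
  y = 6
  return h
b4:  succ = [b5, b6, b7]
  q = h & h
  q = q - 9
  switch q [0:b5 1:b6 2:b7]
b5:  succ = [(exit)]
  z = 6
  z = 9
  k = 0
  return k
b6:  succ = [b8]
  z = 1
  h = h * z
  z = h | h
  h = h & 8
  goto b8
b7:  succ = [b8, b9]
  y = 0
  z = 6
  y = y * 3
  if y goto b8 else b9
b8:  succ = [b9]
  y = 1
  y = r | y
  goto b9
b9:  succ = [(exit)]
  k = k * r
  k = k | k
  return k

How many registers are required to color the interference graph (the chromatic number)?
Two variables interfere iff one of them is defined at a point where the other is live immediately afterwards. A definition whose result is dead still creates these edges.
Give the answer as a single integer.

Answer: 5

Analysis:
Per-block:
  b0: {h,k,r} / ∅
  b1: {k,q,y} / {k}
  b2: {q} / ∅
  b3: {h,y} / {h}
  b4: {q} / {h}
  b5: {k,z} / ∅
  b6: {h,z} / {h}
  b7: {y,z} / ∅
  b8: {y} / {r}
  b9: {k} / {k,r}

Backward fixpoint:
  b0 li=∅ lo={h,k,r}
  b1 li={h,k,r} lo={h,k,r}
  b2 li={k,r} lo={k,r}
  b3 li={h} lo=∅
  b4 li={h,k,r} lo={h,k,r}
  b5 li=∅ lo=∅
  b6 li={h,k,r} lo={k,r}
  b7 li={k,r} lo={k,r}
  b8 li={k,r} lo={k,r}
  b9 li={k,r} lo=∅

Conflict graph:
  h — {k,q,r,y,z}
  k — {h,q,r,y,z}
  q — {h,k,r,y}
  r — {h,k,q,y,z}
  y — {h,k,q,r,z}
  z — {h,k,r,y}

Registers:
  clique {h,k,q,r,y} ⇒ need ≥ 5
  assign h→R0 k→R1 q→R4 r→R2 y→R3 z→R4 — no edge inside a register ⇒ χ ≤ 5
  χ = 5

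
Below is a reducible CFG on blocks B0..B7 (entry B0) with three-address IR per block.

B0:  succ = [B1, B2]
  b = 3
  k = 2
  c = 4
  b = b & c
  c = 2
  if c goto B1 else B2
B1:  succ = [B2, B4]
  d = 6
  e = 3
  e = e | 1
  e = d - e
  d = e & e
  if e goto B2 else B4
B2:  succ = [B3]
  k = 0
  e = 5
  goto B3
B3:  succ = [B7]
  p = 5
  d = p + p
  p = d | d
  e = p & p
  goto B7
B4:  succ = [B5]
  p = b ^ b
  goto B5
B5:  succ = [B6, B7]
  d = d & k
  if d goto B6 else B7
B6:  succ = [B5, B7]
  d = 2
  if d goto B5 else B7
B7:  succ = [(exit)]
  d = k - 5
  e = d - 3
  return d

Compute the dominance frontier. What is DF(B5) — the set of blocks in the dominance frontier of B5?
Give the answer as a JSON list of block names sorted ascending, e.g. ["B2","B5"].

Answer: ["B5", "B7"]

Working:
idom tree: B1←B0 B2←B0 B3←B2 B4←B1 B5←B4 B6←B5 B7←B0
Dom at joins:
  B2: preds {B0,B1}: {B0} ∩ {B0,B1} = {B0}; idom=B0
  B5: preds {B4,B6}: {B0,B1,B4} ∩ {B0,B1,B4,B5,B6} = {B0,B1,B4}; idom=B4
  B7: preds {B3,B5,B6}: {B0,B2,B3} ∩ {B0,B1,B4,B5} ∩ {B0,B1,B4,B5,B6} = {B0}; idom=B0

DF walk-up:
  B2←B0: walk · to B0
  B2←B1: walk B1 to B0
  B5←B4: walk · to B4
  B5←B6: walk B6→B5 to B4
  B7←B3: walk B3→B2 to B0
  B7←B5: walk B5→B4→B1 to B0
  B7←B6: walk B6→B5→B4→B1 to B0
  DF(B0)=∅
  DF(B1)={B2,B7}
  DF(B2)={B7}
  DF(B3)={B7}
  DF(B4)={B7}
  DF(B5)={B5,B7}
  DF(B6)={B5,B7}
  DF(B7)=∅

DF(B5) = ["B5", "B7"]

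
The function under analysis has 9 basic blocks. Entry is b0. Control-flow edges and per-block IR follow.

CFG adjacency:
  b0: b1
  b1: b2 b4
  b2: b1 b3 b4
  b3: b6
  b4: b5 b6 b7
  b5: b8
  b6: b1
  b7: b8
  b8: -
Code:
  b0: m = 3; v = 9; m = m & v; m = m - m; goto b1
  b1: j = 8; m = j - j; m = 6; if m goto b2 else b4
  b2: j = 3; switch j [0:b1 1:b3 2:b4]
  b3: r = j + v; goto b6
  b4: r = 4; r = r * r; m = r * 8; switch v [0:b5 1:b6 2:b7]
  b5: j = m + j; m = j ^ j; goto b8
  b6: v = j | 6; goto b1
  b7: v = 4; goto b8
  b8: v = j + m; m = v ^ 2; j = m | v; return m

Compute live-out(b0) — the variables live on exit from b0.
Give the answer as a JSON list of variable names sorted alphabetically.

Answer: ["v"]

Working:
def/use:
  b0: def={m,v} ue=∅
  b1: def={j,m} ue=∅
  b2: def={j} ue=∅
  b3: def={r} ue={j,v}
  b4: def={m,r} ue={v}
  b5: def={j,m} ue={j,m}
  b6: def={v} ue={j}
  b7: def={v} ue=∅
  b8: def={j,m,v} ue={j,m}

Live sets:
  live b0: ∅→{v}
  live b1: {v}→{j,v}
  live b2: {v}→{j,v}
  live b3: {j,v}→{j}
  live b4: {j,v}→{j,m}
  live b5: {j,m}→{j,m}
  live b6: {j}→{v}
  live b7: {j,m}→{j,m}
  live b8: {j,m}→∅

live-out(b0) = ["v"]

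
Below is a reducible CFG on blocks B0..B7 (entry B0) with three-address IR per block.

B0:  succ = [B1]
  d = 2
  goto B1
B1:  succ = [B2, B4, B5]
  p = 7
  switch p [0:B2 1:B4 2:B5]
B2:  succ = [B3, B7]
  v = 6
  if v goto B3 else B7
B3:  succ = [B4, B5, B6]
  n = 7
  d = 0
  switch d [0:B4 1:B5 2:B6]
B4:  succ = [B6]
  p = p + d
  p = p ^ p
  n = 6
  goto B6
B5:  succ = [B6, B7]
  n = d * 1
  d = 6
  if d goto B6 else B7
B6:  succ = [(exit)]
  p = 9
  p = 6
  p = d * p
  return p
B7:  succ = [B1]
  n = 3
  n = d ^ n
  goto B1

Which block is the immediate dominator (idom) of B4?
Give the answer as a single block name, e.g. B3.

Answer: B1

Derivation:
idom tree: B1←B0 B2←B1 B3←B2 B4←B1 B5←B1 B6←B1 B7←B1
Join-block Dom:
  B1: preds {B0,B7}: {B0} ∩ {B0,B1,B7} = {B0}; idom=B0
  B4: preds {B1,B3}: {B0,B1} ∩ {B0,B1,B2,B3} = {B0,B1}; idom=B1
  B5: preds {B1,B3}: {B0,B1} ∩ {B0,B1,B2,B3} = {B0,B1}; idom=B1
  B6: preds {B3,B4,B5}: {B0,B1,B2,B3} ∩ {B0,B1,B4} ∩ {B0,B1,B5} = {B0,B1}; idom=B1
  B7: preds {B2,B5}: {B0,B1,B2} ∩ {B0,B1,B5} = {B0,B1}; idom=B1

idom(B4) = B1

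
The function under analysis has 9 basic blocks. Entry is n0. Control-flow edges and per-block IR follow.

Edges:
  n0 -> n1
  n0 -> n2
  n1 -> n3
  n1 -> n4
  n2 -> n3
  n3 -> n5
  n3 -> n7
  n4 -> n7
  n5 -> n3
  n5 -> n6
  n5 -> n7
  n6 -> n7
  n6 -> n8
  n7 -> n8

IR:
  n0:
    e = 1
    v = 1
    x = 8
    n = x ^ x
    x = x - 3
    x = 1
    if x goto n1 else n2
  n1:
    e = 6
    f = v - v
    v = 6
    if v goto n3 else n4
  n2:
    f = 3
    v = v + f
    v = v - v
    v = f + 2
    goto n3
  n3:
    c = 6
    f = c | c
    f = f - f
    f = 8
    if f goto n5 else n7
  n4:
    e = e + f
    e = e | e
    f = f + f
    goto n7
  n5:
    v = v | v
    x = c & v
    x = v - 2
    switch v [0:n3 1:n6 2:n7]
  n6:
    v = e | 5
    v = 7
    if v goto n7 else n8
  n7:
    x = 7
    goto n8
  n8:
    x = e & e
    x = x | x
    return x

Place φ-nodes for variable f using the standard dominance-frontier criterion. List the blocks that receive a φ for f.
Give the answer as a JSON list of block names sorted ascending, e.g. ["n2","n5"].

idom tree: n1←n0 n2←n0 n3←n0 n4←n1 n5←n3 n6←n5 n7←n0 n8←n0
Dom at joins:
  n3: preds {n1,n2,n5}: {n0,n1} ∩ {n0,n2} ∩ {n0,n3,n5} = {n0}; idom=n0
  n7: preds {n3,n4,n5,n6}: {n0,n3} ∩ {n0,n1,n4} ∩ {n0,n3,n5} ∩ {n0,n3,n5,n6} = {n0}; idom=n0
  n8: preds {n6,n7}: {n0,n3,n5,n6} ∩ {n0,n7} = {n0}; idom=n0

DF walk-up:
  join n3 pred n1: n1 stop@n0
  join n3 pred n2: n2 stop@n0
  join n3 pred n5: n5→n3 stop@n0
  join n7 pred n3: n3 stop@n0
  join n7 pred n4: n4→n1 stop@n0
  join n7 pred n5: n5→n3 stop@n0
  join n7 pred n6: n6→n5→n3 stop@n0
  join n8 pred n6: n6→n5→n3 stop@n0
  join n8 pred n7: n7 stop@n0
  n0 → ∅
  n1 → {n3,n7}
  n2 → {n3}
  n3 → {n3,n7,n8}
  n4 → {n7}
  n5 → {n3,n7,n8}
  n6 → {n7,n8}
  n7 → {n8}
  n8 → ∅

φ for f: defs {n1,n2,n3,n4}
  DF⁺ = {n3,n7,n8}

Answer: ["n3", "n7", "n8"]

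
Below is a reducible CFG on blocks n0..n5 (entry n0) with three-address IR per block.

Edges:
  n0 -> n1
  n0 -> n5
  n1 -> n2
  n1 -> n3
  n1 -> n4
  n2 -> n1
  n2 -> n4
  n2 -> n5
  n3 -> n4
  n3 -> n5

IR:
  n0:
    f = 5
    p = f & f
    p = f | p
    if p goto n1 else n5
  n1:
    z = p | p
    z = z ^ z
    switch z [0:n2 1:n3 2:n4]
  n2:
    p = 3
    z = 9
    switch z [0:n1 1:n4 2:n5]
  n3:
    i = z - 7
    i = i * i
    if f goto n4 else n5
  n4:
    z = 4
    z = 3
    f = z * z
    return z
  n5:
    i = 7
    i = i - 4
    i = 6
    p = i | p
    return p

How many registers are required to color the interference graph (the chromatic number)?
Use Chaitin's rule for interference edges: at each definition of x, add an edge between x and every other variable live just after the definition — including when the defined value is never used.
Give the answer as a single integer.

Per-block:
  n0: {f,p} / ∅
  n1: {z} / {p}
  n2: {p,z} / ∅
  n3: {i} / {f,z}
  n4: {f,z} / ∅
  n5: {i,p} / {p}

Backward fixpoint:
  n0 li=∅ lo={f,p}
  n1 li={f,p} lo={f,p,z}
  n2 li={f} lo={f,p}
  n3 li={f,p,z} lo={p}
  n4 li=∅ lo=∅
  n5 li={p} lo=∅

Conflict graph:
  f: {i,p,z}
  i: {f,p}
  p: {f,i,z}
  z: {f,p}

Colouring:
  lower bound: {f,i,p} mutually conflict ⇒ χ ≥ 3
  3-colouring: c0={f}  c1={p}  c2={i,z}
  χ = 3

Answer: 3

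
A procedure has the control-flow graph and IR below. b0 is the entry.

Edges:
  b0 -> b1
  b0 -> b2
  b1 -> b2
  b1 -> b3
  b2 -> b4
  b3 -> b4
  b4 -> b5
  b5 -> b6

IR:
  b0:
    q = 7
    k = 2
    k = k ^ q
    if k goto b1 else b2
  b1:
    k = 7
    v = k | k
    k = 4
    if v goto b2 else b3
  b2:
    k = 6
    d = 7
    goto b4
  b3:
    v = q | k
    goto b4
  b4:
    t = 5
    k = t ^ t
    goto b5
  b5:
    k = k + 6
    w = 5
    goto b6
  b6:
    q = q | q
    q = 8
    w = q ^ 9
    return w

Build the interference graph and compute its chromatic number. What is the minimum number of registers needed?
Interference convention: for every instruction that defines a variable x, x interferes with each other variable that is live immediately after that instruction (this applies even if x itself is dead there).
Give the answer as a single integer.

Answer: 3

Analysis:
Per-block:
  b0: {k,q} / ∅
  b1: {k,v} / ∅
  b2: {d,k} / ∅
  b3: {v} / {k,q}
  b4: {k,t} / ∅
  b5: {k,w} / {k}
  b6: {q,w} / {q}

Liveness:
  b0: in=∅ out={q}
  b1: in={q} out={k,q}
  b2: in={q} out={q}
  b3: in={k,q} out={q}
  b4: in={q} out={k,q}
  b5: in={k,q} out={q}
  b6: in={q} out=∅

Interference:
  d: {q}
  k: {q,v}
  q: {d,k,t,v,w}
  t: {q}
  v: {k,q}
  w: {q}

Chromatic number:
  {k,q,v} pairwise interfere (3-clique) ⇒ χ ≥ 3
  assign d→r1 k→r1 q→r0 t→r1 v→r2 w→r1 — no edge inside a register ⇒ χ ≤ 3
  χ = 3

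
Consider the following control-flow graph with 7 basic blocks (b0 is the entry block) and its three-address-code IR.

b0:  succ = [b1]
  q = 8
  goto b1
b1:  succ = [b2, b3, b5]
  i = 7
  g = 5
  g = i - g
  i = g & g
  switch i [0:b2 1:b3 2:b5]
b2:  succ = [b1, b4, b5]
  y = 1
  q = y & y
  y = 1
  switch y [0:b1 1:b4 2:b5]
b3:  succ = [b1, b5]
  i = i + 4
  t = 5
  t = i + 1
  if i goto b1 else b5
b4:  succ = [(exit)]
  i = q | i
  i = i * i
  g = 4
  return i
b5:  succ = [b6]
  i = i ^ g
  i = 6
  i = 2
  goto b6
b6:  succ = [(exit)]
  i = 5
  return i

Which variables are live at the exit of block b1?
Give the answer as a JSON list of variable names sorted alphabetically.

Answer: ["g", "i"]

Derivation:
Per-block:
  b0: def={q} ue=∅
  b1: def={g,i} ue=∅
  b2: def={q,y} ue=∅
  b3: def={i,t} ue={i}
  b4: def={g,i} ue={i,q}
  b5: def={i} ue={g,i}
  b6: def={i} ue=∅

Backward fixpoint:
  b0: in=∅ out=∅
  b1: in=∅ out={g,i}
  b2: in={g,i} out={g,i,q}
  b3: in={g,i} out={g,i}
  b4: in={i,q} out=∅
  b5: in={g,i} out=∅
  b6: in=∅ out=∅

live-out(b1) = ["g", "i"]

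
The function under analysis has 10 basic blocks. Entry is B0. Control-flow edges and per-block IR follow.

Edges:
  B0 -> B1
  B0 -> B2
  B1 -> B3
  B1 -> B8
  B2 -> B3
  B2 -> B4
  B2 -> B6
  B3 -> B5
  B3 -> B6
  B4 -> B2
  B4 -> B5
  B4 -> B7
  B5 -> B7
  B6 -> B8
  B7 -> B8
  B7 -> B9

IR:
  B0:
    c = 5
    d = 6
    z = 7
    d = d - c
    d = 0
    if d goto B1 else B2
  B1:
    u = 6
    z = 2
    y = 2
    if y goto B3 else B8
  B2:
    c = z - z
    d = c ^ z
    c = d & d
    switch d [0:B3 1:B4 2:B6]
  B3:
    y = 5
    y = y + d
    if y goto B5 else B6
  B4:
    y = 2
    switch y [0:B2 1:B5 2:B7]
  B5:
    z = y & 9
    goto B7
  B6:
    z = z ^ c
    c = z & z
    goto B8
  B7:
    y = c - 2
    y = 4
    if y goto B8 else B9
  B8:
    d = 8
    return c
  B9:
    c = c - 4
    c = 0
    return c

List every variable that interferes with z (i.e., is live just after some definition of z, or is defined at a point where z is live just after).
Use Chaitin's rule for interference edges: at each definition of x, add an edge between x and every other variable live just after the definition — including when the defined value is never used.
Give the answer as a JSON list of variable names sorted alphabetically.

Answer: ["c", "d", "y"]

Working:
Block summaries:
  B0: def={c,d,z} ue=∅
  B1: def={u,y,z} ue=∅
  B2: def={c,d} ue={z}
  B3: def={y} ue={d}
  B4: def={y} ue=∅
  B5: def={z} ue={y}
  B6: def={c,z} ue={c,z}
  B7: def={y} ue={c}
  B8: def={d} ue={c}
  B9: def={c} ue={c}

Liveness:
  B0: in=∅ out={c,d,z}
  B1: in={c,d} out={c,d,z}
  B2: in={z} out={c,d,z}
  B3: in={c,d,z} out={c,y,z}
  B4: in={c,z} out={c,y,z}
  B5: in={c,y} out={c}
  B6: in={c,z} out={c}
  B7: in={c} out={c}
  B8: in={c} out=∅
  B9: in={c} out=∅

Interfere edges:
  c — {d,u,y,z}
  d — {c,u,y,z}
  u — {c,d}
  y — {c,d,z}
  z — {c,d,y}

N(z) = ["c", "d", "y"]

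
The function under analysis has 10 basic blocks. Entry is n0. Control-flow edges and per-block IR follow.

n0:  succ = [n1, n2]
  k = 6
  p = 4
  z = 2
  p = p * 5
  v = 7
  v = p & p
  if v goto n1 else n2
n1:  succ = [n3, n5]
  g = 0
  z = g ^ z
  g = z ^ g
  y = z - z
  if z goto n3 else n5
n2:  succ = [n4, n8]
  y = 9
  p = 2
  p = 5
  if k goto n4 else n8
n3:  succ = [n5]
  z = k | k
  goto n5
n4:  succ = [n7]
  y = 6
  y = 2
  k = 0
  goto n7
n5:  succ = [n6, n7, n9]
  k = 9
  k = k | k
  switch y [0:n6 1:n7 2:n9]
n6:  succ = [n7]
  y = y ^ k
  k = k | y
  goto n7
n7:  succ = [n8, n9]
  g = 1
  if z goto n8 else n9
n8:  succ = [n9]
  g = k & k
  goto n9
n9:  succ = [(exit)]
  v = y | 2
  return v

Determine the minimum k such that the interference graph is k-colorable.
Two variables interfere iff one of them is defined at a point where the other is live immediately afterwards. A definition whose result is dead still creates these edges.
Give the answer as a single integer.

Answer: 4

Analysis:
Per-block:
  n0: def={k,p,v,z} ue=∅
  n1: def={g,y,z} ue={z}
  n2: def={p,y} ue={k}
  n3: def={z} ue={k}
  n4: def={k,y} ue=∅
  n5: def={k} ue={y}
  n6: def={k,y} ue={k,y}
  n7: def={g} ue={z}
  n8: def={g} ue={k}
  n9: def={v} ue={y}

Liveness:
  n0 li=∅ lo={k,z}
  n1 li={k,z} lo={k,y,z}
  n2 li={k,z} lo={k,y,z}
  n3 li={k,y} lo={y,z}
  n4 li={z} lo={k,y,z}
  n5 li={y,z} lo={k,y,z}
  n6 li={k,y,z} lo={k,y,z}
  n7 li={k,y,z} lo={k,y}
  n8 li={k,y} lo={y}
  n9 li={y} lo=∅

Interfere edges:
  g: {k,y,z}
  k: {g,p,v,y,z}
  p: {k,v,y,z}
  v: {k,p,z}
  y: {g,k,p,z}
  z: {g,k,p,v,y}

Registers:
  {g,k,y,z} pairwise interfere (4-clique) ⇒ χ ≥ 4
  assign g→R2 k→R0 p→R2 v→R3 y→R3 z→R1 — no edge inside a register ⇒ χ ≤ 4
  χ = 4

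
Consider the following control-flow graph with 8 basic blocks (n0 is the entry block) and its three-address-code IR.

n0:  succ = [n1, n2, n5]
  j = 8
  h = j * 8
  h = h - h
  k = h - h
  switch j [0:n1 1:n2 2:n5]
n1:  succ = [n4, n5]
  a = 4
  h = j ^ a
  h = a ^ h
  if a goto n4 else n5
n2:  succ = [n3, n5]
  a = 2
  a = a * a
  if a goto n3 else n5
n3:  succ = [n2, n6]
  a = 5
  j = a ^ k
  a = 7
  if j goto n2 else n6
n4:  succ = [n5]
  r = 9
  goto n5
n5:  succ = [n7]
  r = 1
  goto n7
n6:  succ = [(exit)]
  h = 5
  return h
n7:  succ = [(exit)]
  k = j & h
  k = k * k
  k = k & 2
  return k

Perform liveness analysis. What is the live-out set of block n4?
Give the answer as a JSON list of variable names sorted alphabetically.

Block summaries:
  n0 def {h,j,k} use ∅
  n1 def {a,h} use {j}
  n2 def {a} use ∅
  n3 def {a,j} use {k}
  n4 def {r} use ∅
  n5 def {r} use ∅
  n6 def {h} use ∅
  n7 def {k} use {h,j}

Backward fixpoint:
  n0: in=∅ out={h,j,k}
  n1: in={j} out={h,j}
  n2: in={h,j,k} out={h,j,k}
  n3: in={h,k} out={h,j,k}
  n4: in={h,j} out={h,j}
  n5: in={h,j} out={h,j}
  n6: in=∅ out=∅
  n7: in={h,j} out=∅

live-out(n4) = ["h", "j"]

Answer: ["h", "j"]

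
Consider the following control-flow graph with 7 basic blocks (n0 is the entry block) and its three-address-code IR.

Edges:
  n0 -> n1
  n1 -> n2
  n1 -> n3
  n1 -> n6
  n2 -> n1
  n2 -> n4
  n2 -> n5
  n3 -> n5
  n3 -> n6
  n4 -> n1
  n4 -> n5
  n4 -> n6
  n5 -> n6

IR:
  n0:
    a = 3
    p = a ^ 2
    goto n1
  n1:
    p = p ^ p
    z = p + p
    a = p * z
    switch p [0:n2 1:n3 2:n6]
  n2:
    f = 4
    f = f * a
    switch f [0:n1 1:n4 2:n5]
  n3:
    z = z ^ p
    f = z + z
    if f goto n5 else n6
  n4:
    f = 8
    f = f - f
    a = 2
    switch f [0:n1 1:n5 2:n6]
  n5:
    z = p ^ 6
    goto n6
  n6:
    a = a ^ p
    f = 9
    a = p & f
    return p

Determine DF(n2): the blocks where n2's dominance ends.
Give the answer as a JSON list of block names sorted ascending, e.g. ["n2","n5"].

idom tree: n1←n0 n2←n1 n3←n1 n4←n2 n5←n1 n6←n1
Join-block Dom:
  n1: preds {n0,n2,n4}: {n0} ∩ {n0,n1,n2} ∩ {n0,n1,n2,n4} = {n0}; idom=n0
  n5: preds {n2,n3,n4}: {n0,n1,n2} ∩ {n0,n1,n3} ∩ {n0,n1,n2,n4} = {n0,n1}; idom=n1
  n6: preds {n1,n3,n4,n5}: {n0,n1} ∩ {n0,n1,n3} ∩ {n0,n1,n2,n4} ∩ {n0,n1,n5} = {n0,n1}; idom=n1

DF derivation:
  n1←n0: walk · to n0
  n1←n2: walk n2→n1 to n0
  n1←n4: walk n4→n2→n1 to n0
  n5←n2: walk n2 to n1
  n5←n3: walk n3 to n1
  n5←n4: walk n4→n2 to n1
  n6←n1: walk · to n1
  n6←n3: walk n3 to n1
  n6←n4: walk n4→n2 to n1
  n6←n5: walk n5 to n1
  n0 → ∅
  n1 → {n1}
  n2 → {n1,n5,n6}
  n3 → {n5,n6}
  n4 → {n1,n5,n6}
  n5 → {n6}
  n6 → ∅

DF(n2) = ["n1", "n5", "n6"]

Answer: ["n1", "n5", "n6"]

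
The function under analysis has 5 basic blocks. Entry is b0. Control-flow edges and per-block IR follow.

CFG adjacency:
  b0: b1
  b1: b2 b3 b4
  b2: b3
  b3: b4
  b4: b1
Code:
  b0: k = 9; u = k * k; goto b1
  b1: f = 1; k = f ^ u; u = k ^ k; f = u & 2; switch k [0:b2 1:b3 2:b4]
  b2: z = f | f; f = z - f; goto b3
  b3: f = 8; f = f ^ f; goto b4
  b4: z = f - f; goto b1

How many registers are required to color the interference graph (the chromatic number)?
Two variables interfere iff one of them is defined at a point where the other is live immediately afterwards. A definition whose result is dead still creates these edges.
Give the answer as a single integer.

Answer: 3

Derivation:
Per-block:
  b0: {k,u} / ∅
  b1: {f,k,u} / {u}
  b2: {f,z} / {f}
  b3: {f} / ∅
  b4: {z} / {f}

Live sets:
  live b0: ∅→{u}
  live b1: {u}→{f,u}
  live b2: {f,u}→{u}
  live b3: {u}→{f,u}
  live b4: {f,u}→{u}

Conflict graph:
  f — {k,u,z}
  k — {f,u}
  u — {f,k,z}
  z — {f,u}

Registers:
  {f,k,u} pairwise interfere (3-clique) ⇒ χ ≥ 3
  assign f→R0 k→R2 u→R1 z→R2 — no edge inside a register ⇒ χ ≤ 3
  χ = 3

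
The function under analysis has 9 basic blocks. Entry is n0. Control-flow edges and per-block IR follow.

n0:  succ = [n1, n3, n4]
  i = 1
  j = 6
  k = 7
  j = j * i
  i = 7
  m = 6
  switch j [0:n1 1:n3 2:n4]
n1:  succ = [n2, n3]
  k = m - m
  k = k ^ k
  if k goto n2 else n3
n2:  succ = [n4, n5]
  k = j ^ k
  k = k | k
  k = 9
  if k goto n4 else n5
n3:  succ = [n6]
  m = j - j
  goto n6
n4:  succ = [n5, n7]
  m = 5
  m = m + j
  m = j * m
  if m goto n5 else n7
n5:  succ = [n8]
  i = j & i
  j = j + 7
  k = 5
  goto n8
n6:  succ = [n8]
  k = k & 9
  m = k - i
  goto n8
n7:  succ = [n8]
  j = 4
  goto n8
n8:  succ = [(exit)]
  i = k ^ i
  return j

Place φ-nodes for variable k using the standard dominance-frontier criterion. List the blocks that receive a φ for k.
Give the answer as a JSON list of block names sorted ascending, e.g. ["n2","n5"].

idom tree: n1←n0 n2←n1 n3←n0 n4←n0 n5←n0 n6←n3 n7←n4 n8←n0
Dom at joins:
  n3: preds {n0,n1}: {n0} ∩ {n0,n1} = {n0}; idom=n0
  n4: preds {n0,n2}: {n0} ∩ {n0,n1,n2} = {n0}; idom=n0
  n5: preds {n2,n4}: {n0,n1,n2} ∩ {n0,n4} = {n0}; idom=n0
  n8: preds {n5,n6,n7}: {n0,n5} ∩ {n0,n3,n6} ∩ {n0,n4,n7} = {n0}; idom=n0

DF derivation:
  join n3 pred n0: · stop@n0
  join n3 pred n1: n1 stop@n0
  join n4 pred n0: · stop@n0
  join n4 pred n2: n2→n1 stop@n0
  join n5 pred n2: n2→n1 stop@n0
  join n5 pred n4: n4 stop@n0
  join n8 pred n5: n5 stop@n0
  join n8 pred n6: n6→n3 stop@n0
  join n8 pred n7: n7→n4 stop@n0
  n0: DF=∅
  n1: DF={n3,n4,n5}
  n2: DF={n4,n5}
  n3: DF={n8}
  n4: DF={n5,n8}
  n5: DF={n8}
  n6: DF={n8}
  n7: DF={n8}
  n8: DF=∅

φ for k: defs {n0,n1,n2,n5,n6}
  DF⁺ = {n3,n4,n5,n8}

Answer: ["n3", "n4", "n5", "n8"]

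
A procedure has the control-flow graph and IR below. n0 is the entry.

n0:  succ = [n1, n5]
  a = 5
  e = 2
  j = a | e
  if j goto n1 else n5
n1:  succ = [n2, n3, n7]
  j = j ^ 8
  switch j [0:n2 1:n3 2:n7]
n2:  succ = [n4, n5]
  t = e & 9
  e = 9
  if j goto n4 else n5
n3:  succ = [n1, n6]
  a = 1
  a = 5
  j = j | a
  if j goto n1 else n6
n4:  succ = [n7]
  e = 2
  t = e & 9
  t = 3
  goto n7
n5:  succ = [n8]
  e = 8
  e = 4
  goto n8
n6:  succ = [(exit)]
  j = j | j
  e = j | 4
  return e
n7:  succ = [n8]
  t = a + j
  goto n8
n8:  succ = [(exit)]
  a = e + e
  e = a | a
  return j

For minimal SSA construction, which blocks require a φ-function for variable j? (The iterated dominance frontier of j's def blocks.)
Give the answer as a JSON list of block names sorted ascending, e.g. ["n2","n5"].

idom tree: n1←n0 n2←n1 n3←n1 n4←n2 n5←n0 n6←n3 n7←n1 n8←n0
Join-block Dom:
  n1: preds {n0,n3}: {n0} ∩ {n0,n1,n3} = {n0}; idom=n0
  n5: preds {n0,n2}: {n0} ∩ {n0,n1,n2} = {n0}; idom=n0
  n7: preds {n1,n4}: {n0,n1} ∩ {n0,n1,n2,n4} = {n0,n1}; idom=n1
  n8: preds {n5,n7}: {n0,n5} ∩ {n0,n1,n7} = {n0}; idom=n0

DF walk-up:
  join n1 pred n0: · stop@n0
  join n1 pred n3: n3→n1 stop@n0
  join n5 pred n0: · stop@n0
  join n5 pred n2: n2→n1 stop@n0
  join n7 pred n1: · stop@n1
  join n7 pred n4: n4→n2 stop@n1
  join n8 pred n5: n5 stop@n0
  join n8 pred n7: n7→n1 stop@n0
  n0: DF=∅
  n1: DF={n1,n5,n8}
  n2: DF={n5,n7}
  n3: DF={n1}
  n4: DF={n7}
  n5: DF={n8}
  n6: DF=∅
  n7: DF={n8}
  n8: DF=∅

φ for j: defs {n0,n1,n3,n6}
  DF⁺ = {n1,n5,n8}

Answer: ["n1", "n5", "n8"]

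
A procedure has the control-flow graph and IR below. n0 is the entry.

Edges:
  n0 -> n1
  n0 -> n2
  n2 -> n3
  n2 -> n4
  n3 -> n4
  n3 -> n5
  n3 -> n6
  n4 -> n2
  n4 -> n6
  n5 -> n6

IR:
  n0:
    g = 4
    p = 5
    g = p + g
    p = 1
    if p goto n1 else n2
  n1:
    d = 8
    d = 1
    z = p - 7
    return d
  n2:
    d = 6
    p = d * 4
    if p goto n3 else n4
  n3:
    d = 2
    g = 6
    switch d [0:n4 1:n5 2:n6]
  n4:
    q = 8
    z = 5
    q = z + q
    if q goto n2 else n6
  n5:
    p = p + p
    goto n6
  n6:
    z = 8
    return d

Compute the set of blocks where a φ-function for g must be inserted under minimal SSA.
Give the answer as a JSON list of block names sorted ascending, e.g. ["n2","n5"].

idom tree: n1←n0 n2←n0 n3←n2 n4←n2 n5←n3 n6←n2
Join-block Dom:
  n2: preds {n0,n4}: {n0} ∩ {n0,n2,n4} = {n0}; idom=n0
  n4: preds {n2,n3}: {n0,n2} ∩ {n0,n2,n3} = {n0,n2}; idom=n2
  n6: preds {n3,n4,n5}: {n0,n2,n3} ∩ {n0,n2,n4} ∩ {n0,n2,n3,n5} = {n0,n2}; idom=n2

Frontier:
  join n2 pred n0: · stop@n0
  join n2 pred n4: n4→n2 stop@n0
  join n4 pred n2: · stop@n2
  join n4 pred n3: n3 stop@n2
  join n6 pred n3: n3 stop@n2
  join n6 pred n4: n4 stop@n2
  join n6 pred n5: n5→n3 stop@n2
  n0: DF=∅
  n1: DF=∅
  n2: DF={n2}
  n3: DF={n4,n6}
  n4: DF={n2,n6}
  n5: DF={n6}
  n6: DF=∅

φ for g: defs {n0,n3}
  DF⁺ = {n2,n4,n6}

Answer: ["n2", "n4", "n6"]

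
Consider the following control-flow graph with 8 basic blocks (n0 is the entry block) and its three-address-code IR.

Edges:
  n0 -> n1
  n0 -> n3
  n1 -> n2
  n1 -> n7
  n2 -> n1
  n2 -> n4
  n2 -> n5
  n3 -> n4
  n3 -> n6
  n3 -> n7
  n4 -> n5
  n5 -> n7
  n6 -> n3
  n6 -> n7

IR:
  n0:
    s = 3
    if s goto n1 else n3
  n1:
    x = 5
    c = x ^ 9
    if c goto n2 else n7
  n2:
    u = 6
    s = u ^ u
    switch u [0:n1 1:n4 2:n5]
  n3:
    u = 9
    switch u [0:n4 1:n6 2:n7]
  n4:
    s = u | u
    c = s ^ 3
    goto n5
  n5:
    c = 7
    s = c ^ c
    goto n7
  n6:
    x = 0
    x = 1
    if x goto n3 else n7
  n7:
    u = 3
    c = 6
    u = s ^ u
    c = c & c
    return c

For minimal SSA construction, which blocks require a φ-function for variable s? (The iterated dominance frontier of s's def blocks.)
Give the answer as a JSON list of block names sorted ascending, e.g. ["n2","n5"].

idom tree: n1←n0 n2←n1 n3←n0 n4←n0 n5←n0 n6←n3 n7←n0
Dom∩ at merges:
  n1: preds {n0,n2}: {n0} ∩ {n0,n1,n2} = {n0}; idom=n0
  n3: preds {n0,n6}: {n0} ∩ {n0,n3,n6} = {n0}; idom=n0
  n4: preds {n2,n3}: {n0,n1,n2} ∩ {n0,n3} = {n0}; idom=n0
  n5: preds {n2,n4}: {n0,n1,n2} ∩ {n0,n4} = {n0}; idom=n0
  n7: preds {n1,n3,n5,n6}: {n0,n1} ∩ {n0,n3} ∩ {n0,n5} ∩ {n0,n3,n6} = {n0}; idom=n0

Frontier:
  join n1 pred n0: · stop@n0
  join n1 pred n2: n2→n1 stop@n0
  join n3 pred n0: · stop@n0
  join n3 pred n6: n6→n3 stop@n0
  join n4 pred n2: n2→n1 stop@n0
  join n4 pred n3: n3 stop@n0
  join n5 pred n2: n2→n1 stop@n0
  join n5 pred n4: n4 stop@n0
  join n7 pred n1: n1 stop@n0
  join n7 pred n3: n3 stop@n0
  join n7 pred n5: n5 stop@n0
  join n7 pred n6: n6→n3 stop@n0
  DF(n0)=∅
  DF(n1)={n1,n4,n5,n7}
  DF(n2)={n1,n4,n5}
  DF(n3)={n3,n4,n7}
  DF(n4)={n5}
  DF(n5)={n7}
  DF(n6)={n3,n7}
  DF(n7)=∅

φ for s: defs {n0,n2,n4,n5}
  DF⁺ = {n1,n4,n5,n7}

Answer: ["n1", "n4", "n5", "n7"]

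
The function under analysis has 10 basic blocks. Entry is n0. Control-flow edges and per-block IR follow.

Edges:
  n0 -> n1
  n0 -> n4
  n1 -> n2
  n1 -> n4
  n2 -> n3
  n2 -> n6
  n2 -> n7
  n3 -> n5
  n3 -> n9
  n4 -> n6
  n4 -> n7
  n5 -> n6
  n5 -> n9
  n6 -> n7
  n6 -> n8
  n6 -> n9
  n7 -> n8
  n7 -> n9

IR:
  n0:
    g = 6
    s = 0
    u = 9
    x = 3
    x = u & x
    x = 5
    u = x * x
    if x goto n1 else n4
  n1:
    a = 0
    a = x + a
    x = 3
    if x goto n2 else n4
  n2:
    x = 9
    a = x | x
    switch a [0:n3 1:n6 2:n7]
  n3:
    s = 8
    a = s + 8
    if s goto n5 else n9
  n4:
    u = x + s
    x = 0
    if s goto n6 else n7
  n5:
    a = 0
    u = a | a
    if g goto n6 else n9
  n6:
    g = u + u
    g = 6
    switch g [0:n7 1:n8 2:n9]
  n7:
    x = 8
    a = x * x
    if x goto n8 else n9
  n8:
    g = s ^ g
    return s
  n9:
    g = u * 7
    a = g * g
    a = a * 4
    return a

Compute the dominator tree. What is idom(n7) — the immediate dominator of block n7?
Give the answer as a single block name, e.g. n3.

Answer: n0

Analysis:
idom tree: n1←n0 n2←n1 n3←n2 n4←n0 n5←n3 n6←n0 n7←n0 n8←n0 n9←n0
Dom∩ at merges:
  n4: preds {n0,n1}: {n0} ∩ {n0,n1} = {n0}; idom=n0
  n6: preds {n2,n4,n5}: {n0,n1,n2} ∩ {n0,n4} ∩ {n0,n1,n2,n3,n5} = {n0}; idom=n0
  n7: preds {n2,n4,n6}: {n0,n1,n2} ∩ {n0,n4} ∩ {n0,n6} = {n0}; idom=n0
  n8: preds {n6,n7}: {n0,n6} ∩ {n0,n7} = {n0}; idom=n0
  n9: preds {n3,n5,n6,n7}: {n0,n1,n2,n3} ∩ {n0,n1,n2,n3,n5} ∩ {n0,n6} ∩ {n0,n7} = {n0}; idom=n0

idom(n7) = n0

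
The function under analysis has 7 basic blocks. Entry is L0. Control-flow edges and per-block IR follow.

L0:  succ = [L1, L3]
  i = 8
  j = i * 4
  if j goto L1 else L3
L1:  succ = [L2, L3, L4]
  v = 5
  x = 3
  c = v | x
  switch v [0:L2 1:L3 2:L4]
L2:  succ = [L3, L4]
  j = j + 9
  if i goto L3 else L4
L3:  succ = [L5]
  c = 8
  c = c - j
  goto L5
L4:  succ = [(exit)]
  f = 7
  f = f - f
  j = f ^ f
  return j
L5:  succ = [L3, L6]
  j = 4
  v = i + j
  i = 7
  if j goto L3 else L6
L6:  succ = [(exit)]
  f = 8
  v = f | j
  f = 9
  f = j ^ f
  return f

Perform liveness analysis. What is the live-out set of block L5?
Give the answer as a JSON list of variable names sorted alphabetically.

Answer: ["i", "j"]

Analysis:
def/use:
  L0: {i,j} / ∅
  L1: {c,v,x} / ∅
  L2: {j} / {i,j}
  L3: {c} / {j}
  L4: {f,j} / ∅
  L5: {i,j,v} / {i}
  L6: {f,v} / {j}

Liveness:
  L0: in=∅ out={i,j}
  L1: in={i,j} out={i,j}
  L2: in={i,j} out={i,j}
  L3: in={i,j} out={i}
  L4: in=∅ out=∅
  L5: in={i} out={i,j}
  L6: in={j} out=∅

live-out(L5) = ["i", "j"]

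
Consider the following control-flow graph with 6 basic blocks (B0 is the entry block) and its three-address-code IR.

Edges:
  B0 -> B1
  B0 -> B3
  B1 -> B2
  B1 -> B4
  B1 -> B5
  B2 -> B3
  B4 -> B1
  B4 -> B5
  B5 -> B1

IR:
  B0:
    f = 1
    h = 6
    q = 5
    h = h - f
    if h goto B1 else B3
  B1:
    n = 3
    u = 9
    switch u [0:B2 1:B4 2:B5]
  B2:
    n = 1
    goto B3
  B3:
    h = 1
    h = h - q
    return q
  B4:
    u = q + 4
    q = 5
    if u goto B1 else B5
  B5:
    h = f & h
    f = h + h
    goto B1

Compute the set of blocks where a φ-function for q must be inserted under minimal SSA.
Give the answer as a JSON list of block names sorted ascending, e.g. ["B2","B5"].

idom tree: B1←B0 B2←B1 B3←B0 B4←B1 B5←B1
Join-block Dom:
  B1: preds {B0,B4,B5}: {B0} ∩ {B0,B1,B4} ∩ {B0,B1,B5} = {B0}; idom=B0
  B3: preds {B0,B2}: {B0} ∩ {B0,B1,B2} = {B0}; idom=B0
  B5: preds {B1,B4}: {B0,B1} ∩ {B0,B1,B4} = {B0,B1}; idom=B1

DF derivation:
  B1←B0: walk · to B0
  B1←B4: walk B4→B1 to B0
  B1←B5: walk B5→B1 to B0
  B3←B0: walk · to B0
  B3←B2: walk B2→B1 to B0
  B5←B1: walk · to B1
  B5←B4: walk B4 to B1
  DF(B0)=∅
  DF(B1)={B1,B3}
  DF(B2)={B3}
  DF(B3)=∅
  DF(B4)={B1,B5}
  DF(B5)={B1}

φ for q: defs {B0,B4}
  DF⁺ = {B1,B3,B5}

Answer: ["B1", "B3", "B5"]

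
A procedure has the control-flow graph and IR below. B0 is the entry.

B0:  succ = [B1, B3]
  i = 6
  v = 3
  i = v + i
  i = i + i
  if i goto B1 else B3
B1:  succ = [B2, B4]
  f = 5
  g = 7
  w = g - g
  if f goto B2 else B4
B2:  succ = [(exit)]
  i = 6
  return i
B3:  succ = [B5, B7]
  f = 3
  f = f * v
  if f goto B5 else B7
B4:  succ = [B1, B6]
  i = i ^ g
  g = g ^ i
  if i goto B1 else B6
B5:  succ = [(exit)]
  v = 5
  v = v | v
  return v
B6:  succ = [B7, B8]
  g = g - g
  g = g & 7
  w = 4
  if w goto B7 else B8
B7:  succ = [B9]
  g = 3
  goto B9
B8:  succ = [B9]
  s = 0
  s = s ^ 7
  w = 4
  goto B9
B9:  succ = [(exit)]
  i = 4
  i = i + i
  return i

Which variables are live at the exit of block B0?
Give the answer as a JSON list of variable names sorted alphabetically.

Block summaries:
  B0: def={i,v} ue=∅
  B1: def={f,g,w} ue=∅
  B2: def={i} ue=∅
  B3: def={f} ue={v}
  B4: def={g,i} ue={g,i}
  B5: def={v} ue=∅
  B6: def={g,w} ue={g}
  B7: def={g} ue=∅
  B8: def={s,w} ue=∅
  B9: def={i} ue=∅

Backward fixpoint:
  live B0: ∅→{i,v}
  live B1: {i}→{g,i}
  live B2: ∅→∅
  live B3: {v}→∅
  live B4: {g,i}→{g,i}
  live B5: ∅→∅
  live B6: {g}→∅
  live B7: ∅→∅
  live B8: ∅→∅
  live B9: ∅→∅

live-out(B0) = ["i", "v"]

Answer: ["i", "v"]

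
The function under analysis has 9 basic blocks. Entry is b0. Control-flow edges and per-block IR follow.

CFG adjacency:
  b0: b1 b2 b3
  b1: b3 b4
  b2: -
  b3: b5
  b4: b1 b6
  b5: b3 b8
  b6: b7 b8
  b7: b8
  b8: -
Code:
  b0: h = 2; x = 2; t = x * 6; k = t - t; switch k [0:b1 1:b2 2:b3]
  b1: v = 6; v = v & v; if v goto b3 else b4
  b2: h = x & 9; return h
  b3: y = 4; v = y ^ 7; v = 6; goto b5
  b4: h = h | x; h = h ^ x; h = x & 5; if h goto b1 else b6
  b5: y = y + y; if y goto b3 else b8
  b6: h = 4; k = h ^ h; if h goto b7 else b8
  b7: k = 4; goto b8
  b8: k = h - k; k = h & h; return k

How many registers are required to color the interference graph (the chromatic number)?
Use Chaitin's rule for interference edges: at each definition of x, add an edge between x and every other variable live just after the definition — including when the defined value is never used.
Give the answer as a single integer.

Answer: 4

Working:
Per-block:
  b0: def={h,k,t,x} ue=∅
  b1: def={v} ue=∅
  b2: def={h} ue={x}
  b3: def={v,y} ue=∅
  b4: def={h} ue={h,x}
  b5: def={y} ue={y}
  b6: def={h,k} ue=∅
  b7: def={k} ue=∅
  b8: def={k} ue={h,k}

Live sets:
  b0 li=∅ lo={h,k,x}
  b1 li={h,k,x} lo={h,k,x}
  b2 li={x} lo=∅
  b3 li={h,k} lo={h,k,y}
  b4 li={h,k,x} lo={h,k,x}
  b5 li={h,k,y} lo={h,k}
  b6 li=∅ lo={h,k}
  b7 li={h} lo={h,k}
  b8 li={h,k} lo=∅

Interference:
  h — {k,t,v,x,y}
  k — {h,v,x,y}
  t — {h,x}
  v — {h,k,x,y}
  x — {h,k,t,v}
  y — {h,k,v}

Chromatic number:
  clique {h,k,v,x} ⇒ need ≥ 4
  4-colouring: r0={h}  r1={k,t}  r2={v}  r3={x,y}
  χ = 4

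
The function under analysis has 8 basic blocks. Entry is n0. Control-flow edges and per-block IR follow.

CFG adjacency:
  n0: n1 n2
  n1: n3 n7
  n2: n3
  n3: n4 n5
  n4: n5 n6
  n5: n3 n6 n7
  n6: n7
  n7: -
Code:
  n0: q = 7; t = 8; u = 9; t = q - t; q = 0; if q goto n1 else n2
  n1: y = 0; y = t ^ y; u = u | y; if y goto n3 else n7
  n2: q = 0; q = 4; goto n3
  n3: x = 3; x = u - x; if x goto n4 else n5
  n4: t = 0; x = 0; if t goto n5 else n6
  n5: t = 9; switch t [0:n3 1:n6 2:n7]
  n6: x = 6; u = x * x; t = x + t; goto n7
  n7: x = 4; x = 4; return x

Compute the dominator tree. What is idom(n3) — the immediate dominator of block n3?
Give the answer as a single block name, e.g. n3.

idom tree: n1←n0 n2←n0 n3←n0 n4←n3 n5←n3 n6←n3 n7←n0
Dom∩ at merges:
  n3: preds {n1,n2,n5}: {n0,n1} ∩ {n0,n2} ∩ {n0,n3,n5} = {n0}; idom=n0
  n5: preds {n3,n4}: {n0,n3} ∩ {n0,n3,n4} = {n0,n3}; idom=n3
  n6: preds {n4,n5}: {n0,n3,n4} ∩ {n0,n3,n5} = {n0,n3}; idom=n3
  n7: preds {n1,n5,n6}: {n0,n1} ∩ {n0,n3,n5} ∩ {n0,n3,n6} = {n0}; idom=n0

idom(n3) = n0

Answer: n0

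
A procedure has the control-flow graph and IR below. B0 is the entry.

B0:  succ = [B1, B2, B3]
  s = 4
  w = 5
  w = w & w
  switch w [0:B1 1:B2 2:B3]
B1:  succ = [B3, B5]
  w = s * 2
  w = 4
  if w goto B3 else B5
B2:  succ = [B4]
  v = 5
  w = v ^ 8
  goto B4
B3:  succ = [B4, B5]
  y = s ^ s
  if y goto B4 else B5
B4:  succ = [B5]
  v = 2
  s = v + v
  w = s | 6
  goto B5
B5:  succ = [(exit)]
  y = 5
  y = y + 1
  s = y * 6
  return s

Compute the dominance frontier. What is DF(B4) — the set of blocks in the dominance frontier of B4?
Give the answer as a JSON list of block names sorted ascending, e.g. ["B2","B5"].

idom tree: B1←B0 B2←B0 B3←B0 B4←B0 B5←B0
Join-block Dom:
  B3: preds {B0,B1}: {B0} ∩ {B0,B1} = {B0}; idom=B0
  B4: preds {B2,B3}: {B0,B2} ∩ {B0,B3} = {B0}; idom=B0
  B5: preds {B1,B3,B4}: {B0,B1} ∩ {B0,B3} ∩ {B0,B4} = {B0}; idom=B0

Frontier:
  B3←B0: walk · to B0
  B3←B1: walk B1 to B0
  B4←B2: walk B2 to B0
  B4←B3: walk B3 to B0
  B5←B1: walk B1 to B0
  B5←B3: walk B3 to B0
  B5←B4: walk B4 to B0
  B0: DF=∅
  B1: DF={B3,B5}
  B2: DF={B4}
  B3: DF={B4,B5}
  B4: DF={B5}
  B5: DF=∅

DF(B4) = ["B5"]

Answer: ["B5"]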